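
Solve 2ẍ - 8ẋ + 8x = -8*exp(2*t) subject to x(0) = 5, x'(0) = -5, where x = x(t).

x = 5*exp(2*t) - 15*t*exp(2*t) - 2*t**2*exp(2*t)

Divide through by 2: x'' - 4x' + 4x = -4*exp(2*t).
Characteristic equation r² - 4r + 4 = 0 has discriminant (-4)² - 4·(4) = 0, so r = 2 is a repeated root.
Hence x_h = (C1 + C2*t)*exp(2*t).
Since exp(2*t) solves the homogeneous equation (r = 2 is a root of multiplicity 2), multiply the trial by t^2. Try x_p = A*t^2*exp(2*t). Substituting into the equation and dividing by exp(2*t) gives A = -2, so x_p = -2*t^2*exp(2*t).
General solution: x = C1*exp(2*t) - 2*t^2*exp(2*t) + C2*t*exp(2*t).
Apply the initial conditions: x(0) = C1 = 5 and x'(0) = C2 + 2*C1 = -5. Solving gives C1 = 5, C2 = -15.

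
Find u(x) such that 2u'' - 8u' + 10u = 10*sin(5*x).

Divide through by 2: u'' - 4u' + 5u = 5*sin(5*x).
Characteristic equation r² - 4r + 5 = 0 has discriminant (-4)² - 4·(5) = -4 < 0, so r = 2 ± i.
Hence u_h = C1*cos(x)*exp(2*x) + C2*exp(2*x)*sin(x).
Try u_p = A*cos(5*x) + B*sin(5*x). Substituting and equating the coefficients of cos(5x) and sin(5x) gives A = 1/8, B = -1/8, so u_p = -sin(5*x)/8 + cos(5*x)/8.

u = -sin(5*x)/8 + cos(5*x)/8 + C1*cos(x)*exp(2*x) + C2*exp(2*x)*sin(x)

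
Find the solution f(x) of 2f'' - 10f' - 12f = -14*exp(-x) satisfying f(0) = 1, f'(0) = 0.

Divide through by 2: f'' - 5f' - 6f = -7*exp(-x).
Characteristic equation r² - 5r - 6 = 0 factors as (r - 6)(r + 1) = 0, so r = 6, -1.
Hence f_h = C1*exp(6*x) + C2*exp(-x).
Since exp(-x) solves the homogeneous equation (r = -1 is a root of multiplicity 1), multiply the trial by x. Try f_p = A*x*exp(-x). Substituting into the equation and dividing by exp(-x) gives A = 1, so f_p = x*exp(-x).
General solution: f = C1*exp(6*x) + C2*exp(-x) + x*exp(-x).
Apply the initial conditions: f(0) = C1 + C2 = 1 and f'(0) = 1 - C2 + 6*C1 = 0. Solving gives C1 = 0, C2 = 1.

f = x*exp(-x) + exp(-x)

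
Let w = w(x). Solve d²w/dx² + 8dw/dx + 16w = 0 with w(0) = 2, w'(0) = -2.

w = 2*exp(-4*x) + 6*x*exp(-4*x)

Characteristic equation r² + 8r + 16 = 0 has discriminant (8)² - 4·(16) = 0, so r = -4 is a repeated root.
Hence w_h = (C1 + C2*x)*exp(-4*x).
Apply the initial conditions: w(0) = C1 = 2 and w'(0) = C2 - 4*C1 = -2. Solving gives C1 = 2, C2 = 6.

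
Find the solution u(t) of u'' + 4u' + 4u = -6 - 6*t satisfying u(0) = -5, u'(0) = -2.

Characteristic equation r² + 4r + 4 = 0 has discriminant (4)² - 4·(4) = 0, so r = -2 is a repeated root.
Hence u_h = (C1 + C2*t)*exp(-2*t).
For the particular solution try u_p = A0 + A1*t. Substituting and matching coefficients of each power of t gives A0 = 0, A1 = -3/2, so u_p = -3*t/2.
General solution: u = -3*t/2 + C1*exp(-2*t) + C2*t*exp(-2*t).
Apply the initial conditions: u(0) = C1 = -5 and u'(0) = -3/2 + C2 - 2*C1 = -2. Solving gives C1 = -5, C2 = -21/2.

u = -5*exp(-2*t) - 3*t/2 - 21*t*exp(-2*t)/2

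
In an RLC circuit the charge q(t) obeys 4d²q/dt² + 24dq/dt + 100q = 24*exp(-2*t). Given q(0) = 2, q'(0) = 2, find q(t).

Divide through by 4: q'' + 6q' + 25q = 6*exp(-2*t).
Characteristic equation r² + 6r + 25 = 0 has discriminant (6)² - 4·(25) = -64 < 0, so r = -3 ± 4i.
Hence q_h = C1*cos(4*t)*exp(-3*t) + C2*exp(-3*t)*sin(4*t).
Try q_p = A*exp(-2*t). Substituting into the equation and dividing by exp(-2*t) gives A = 6/17, so q_p = 6*exp(-2*t)/17.
General solution: q = 6*exp(-2*t)/17 + C1*cos(4*t)*exp(-3*t) + C2*exp(-3*t)*sin(4*t).
Apply the initial conditions: q(0) = 6/17 + C1 = 2 and q'(0) = -12/17 - 3*C1 + 4*C2 = 2. Solving gives C1 = 28/17, C2 = 65/34.

q = 6*exp(-2*t)/17 + 28*cos(4*t)*exp(-3*t)/17 + 65*exp(-3*t)*sin(4*t)/34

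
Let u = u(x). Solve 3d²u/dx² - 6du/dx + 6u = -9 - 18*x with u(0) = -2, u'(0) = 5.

Divide through by 3: u'' - 2u' + 2u = -3 - 6*x.
Characteristic equation r² - 2r + 2 = 0 has discriminant (-2)² - 4·(2) = -4 < 0, so r = 1 ± i.
Hence u_h = C1*cos(x)*exp(x) + C2*exp(x)*sin(x).
For the particular solution try u_p = A0 + A1*x. Substituting and matching coefficients of each power of x gives A0 = -9/2, A1 = -3, so u_p = -9/2 - 3*x.
General solution: u = -9/2 - 3*x + C1*cos(x)*exp(x) + C2*exp(x)*sin(x).
Apply the initial conditions: u(0) = -9/2 + C1 = -2 and u'(0) = -3 + C1 + C2 = 5. Solving gives C1 = 5/2, C2 = 11/2.

u = -9/2 - 3*x + 5*cos(x)*exp(x)/2 + 11*exp(x)*sin(x)/2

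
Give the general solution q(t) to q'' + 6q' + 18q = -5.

q = -5/18 + C1*cos(3*t)*exp(-3*t) + C2*exp(-3*t)*sin(3*t)

Characteristic equation r² + 6r + 18 = 0 has discriminant (6)² - 4·(18) = -36 < 0, so r = -3 ± 3i.
Hence q_h = C1*cos(3*t)*exp(-3*t) + C2*exp(-3*t)*sin(3*t).
For the particular solution try q_p = A0. Substituting and matching coefficients of each power of t gives A0 = -5/18, so q_p = -5/18.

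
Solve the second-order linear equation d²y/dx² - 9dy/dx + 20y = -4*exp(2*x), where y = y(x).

y = -2*exp(2*x)/3 + C1*exp(4*x) + C2*exp(5*x)

Characteristic equation r² - 9r + 20 = 0 factors as (r - 4)(r - 5) = 0, so r = 4, 5.
Hence y_h = C1*exp(4*x) + C2*exp(5*x).
Try y_p = A*exp(2*x). Substituting into the equation and dividing by exp(2*x) gives A = -2/3, so y_p = -2*exp(2*x)/3.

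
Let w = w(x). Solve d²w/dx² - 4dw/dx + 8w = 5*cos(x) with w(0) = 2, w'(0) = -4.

w = -4*sin(x)/13 + 7*cos(x)/13 - 43*exp(2*x)*sin(2*x)/13 + 19*cos(2*x)*exp(2*x)/13

Characteristic equation r² - 4r + 8 = 0 has discriminant (-4)² - 4·(8) = -16 < 0, so r = 2 ± 2i.
Hence w_h = C1*cos(2*x)*exp(2*x) + C2*exp(2*x)*sin(2*x).
Try w_p = A*cos(x) + B*sin(x). Substituting and equating the coefficients of cos(x) and sin(x) gives A = 7/13, B = -4/13, so w_p = -4*sin(x)/13 + 7*cos(x)/13.
General solution: w = -4*sin(x)/13 + 7*cos(x)/13 + C1*cos(2*x)*exp(2*x) + C2*exp(2*x)*sin(2*x).
Apply the initial conditions: w(0) = 7/13 + C1 = 2 and w'(0) = -4/13 + 2*C1 + 2*C2 = -4. Solving gives C1 = 19/13, C2 = -43/13.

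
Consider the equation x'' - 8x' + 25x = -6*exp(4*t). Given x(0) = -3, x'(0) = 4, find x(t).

x = -2*exp(4*t)/3 - 7*cos(3*t)*exp(4*t)/3 + 16*exp(4*t)*sin(3*t)/3

Characteristic equation r² - 8r + 25 = 0 has discriminant (-8)² - 4·(25) = -36 < 0, so r = 4 ± 3i.
Hence x_h = C1*cos(3*t)*exp(4*t) + C2*exp(4*t)*sin(3*t).
Try x_p = A*exp(4*t). Substituting into the equation and dividing by exp(4*t) gives A = -2/3, so x_p = -2*exp(4*t)/3.
General solution: x = -2*exp(4*t)/3 + C1*cos(3*t)*exp(4*t) + C2*exp(4*t)*sin(3*t).
Apply the initial conditions: x(0) = -2/3 + C1 = -3 and x'(0) = -8/3 + 3*C2 + 4*C1 = 4. Solving gives C1 = -7/3, C2 = 16/3.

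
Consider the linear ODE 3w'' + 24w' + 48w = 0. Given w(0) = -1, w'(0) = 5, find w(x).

Divide through by 3: w'' + 8w' + 16w = 0.
Characteristic equation r² + 8r + 16 = 0 has discriminant (8)² - 4·(16) = 0, so r = -4 is a repeated root.
Hence w_h = (C1 + C2*x)*exp(-4*x).
Apply the initial conditions: w(0) = C1 = -1 and w'(0) = C2 - 4*C1 = 5. Solving gives C1 = -1, C2 = 1.

w = -exp(-4*x) + x*exp(-4*x)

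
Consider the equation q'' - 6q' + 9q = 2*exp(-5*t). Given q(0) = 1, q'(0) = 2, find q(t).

q = exp(-5*t)/32 + 31*exp(3*t)/32 - 3*t*exp(3*t)/4

Characteristic equation r² - 6r + 9 = 0 has discriminant (-6)² - 4·(9) = 0, so r = 3 is a repeated root.
Hence q_h = (C1 + C2*t)*exp(3*t).
Try q_p = A*exp(-5*t). Substituting into the equation and dividing by exp(-5*t) gives A = 1/32, so q_p = exp(-5*t)/32.
General solution: q = exp(-5*t)/32 + C1*exp(3*t) + C2*t*exp(3*t).
Apply the initial conditions: q(0) = 1/32 + C1 = 1 and q'(0) = -5/32 + C2 + 3*C1 = 2. Solving gives C1 = 31/32, C2 = -3/4.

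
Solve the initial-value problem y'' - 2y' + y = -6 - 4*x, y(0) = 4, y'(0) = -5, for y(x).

Characteristic equation r² - 2r + 1 = 0 has discriminant (-2)² - 4·(1) = 0, so r = 1 is a repeated root.
Hence y_h = (C1 + C2*x)*exp(x).
For the particular solution try y_p = A0 + A1*x. Substituting and matching coefficients of each power of x gives A0 = -14, A1 = -4, so y_p = -14 - 4*x.
General solution: y = -14 - 4*x + C1*exp(x) + C2*x*exp(x).
Apply the initial conditions: y(0) = -14 + C1 = 4 and y'(0) = -4 + C1 + C2 = -5. Solving gives C1 = 18, C2 = -19.

y = -14 - 4*x + 18*exp(x) - 19*x*exp(x)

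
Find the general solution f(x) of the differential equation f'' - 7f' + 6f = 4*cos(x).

f = -14*sin(x)/37 + 10*cos(x)/37 + C1*exp(x) + C2*exp(6*x)

Characteristic equation r² - 7r + 6 = 0 factors as (r - 1)(r - 6) = 0, so r = 1, 6.
Hence f_h = C1*exp(x) + C2*exp(6*x).
Try f_p = A*cos(x) + B*sin(x). Substituting and equating the coefficients of cos(x) and sin(x) gives A = 10/37, B = -14/37, so f_p = -14*sin(x)/37 + 10*cos(x)/37.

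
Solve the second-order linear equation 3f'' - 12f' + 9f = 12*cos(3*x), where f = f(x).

f = -4*sin(3*x)/15 - 2*cos(3*x)/15 + C1*exp(3*x) + C2*exp(x)

Divide through by 3: f'' - 4f' + 3f = 4*cos(3*x).
Characteristic equation r² - 4r + 3 = 0 factors as (r - 3)(r - 1) = 0, so r = 3, 1.
Hence f_h = C1*exp(3*x) + C2*exp(x).
Try f_p = A*cos(3*x) + B*sin(3*x). Substituting and equating the coefficients of cos(3x) and sin(3x) gives A = -2/15, B = -4/15, so f_p = -4*sin(3*x)/15 - 2*cos(3*x)/15.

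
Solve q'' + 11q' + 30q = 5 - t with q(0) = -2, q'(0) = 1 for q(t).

q = 161/900 - 301*exp(-5*t)/25 - t/30 + 355*exp(-6*t)/36

Characteristic equation r² + 11r + 30 = 0 factors as (r + 5)(r + 6) = 0, so r = -5, -6.
Hence q_h = C1*exp(-5*t) + C2*exp(-6*t).
For the particular solution try q_p = A0 + A1*t. Substituting and matching coefficients of each power of t gives A0 = 161/900, A1 = -1/30, so q_p = 161/900 - t/30.
General solution: q = 161/900 - t/30 + C1*exp(-5*t) + C2*exp(-6*t).
Apply the initial conditions: q(0) = 161/900 + C1 + C2 = -2 and q'(0) = -1/30 - 6*C2 - 5*C1 = 1. Solving gives C1 = -301/25, C2 = 355/36.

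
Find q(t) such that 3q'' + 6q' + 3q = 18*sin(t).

Divide through by 3: q'' + 2q' + q = 6*sin(t).
Characteristic equation r² + 2r + 1 = 0 has discriminant (2)² - 4·(1) = 0, so r = -1 is a repeated root.
Hence q_h = (C1 + C2*t)*exp(-t).
Try q_p = A*cos(t) + B*sin(t). Substituting and equating the coefficients of cos(t) and sin(t) gives A = -3, B = 0, so q_p = -3*cos(t).

q = -3*cos(t) + C1*exp(-t) + C2*t*exp(-t)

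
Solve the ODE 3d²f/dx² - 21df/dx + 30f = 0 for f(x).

Divide through by 3: f'' - 7f' + 10f = 0.
Characteristic equation r² - 7r + 10 = 0 factors as (r - 2)(r - 5) = 0, so r = 2, 5.
Hence f_h = C1*exp(2*x) + C2*exp(5*x).

f = C1*exp(2*x) + C2*exp(5*x)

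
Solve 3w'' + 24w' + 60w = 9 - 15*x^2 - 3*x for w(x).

w = 23/200 - x**2/4 + 3*x/20 + C1*cos(2*x)*exp(-4*x) + C2*exp(-4*x)*sin(2*x)

Divide through by 3: w'' + 8w' + 20w = 3 - x - 5*x^2.
Characteristic equation r² + 8r + 20 = 0 has discriminant (8)² - 4·(20) = -16 < 0, so r = -4 ± 2i.
Hence w_h = C1*cos(2*x)*exp(-4*x) + C2*exp(-4*x)*sin(2*x).
For the particular solution try w_p = A0 + A1*x + A2*x^2. Substituting and matching coefficients of each power of x gives A0 = 23/200, A1 = 3/20, A2 = -1/4, so w_p = 23/200 - x^2/4 + 3*x/20.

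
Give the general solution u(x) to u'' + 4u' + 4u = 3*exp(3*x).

Characteristic equation r² + 4r + 4 = 0 has discriminant (4)² - 4·(4) = 0, so r = -2 is a repeated root.
Hence u_h = (C1 + C2*x)*exp(-2*x).
Try u_p = A*exp(3*x). Substituting into the equation and dividing by exp(3*x) gives A = 3/25, so u_p = 3*exp(3*x)/25.

u = 3*exp(3*x)/25 + C1*exp(-2*x) + C2*x*exp(-2*x)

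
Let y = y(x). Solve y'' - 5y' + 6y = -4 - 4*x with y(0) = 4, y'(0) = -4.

Characteristic equation r² - 5r + 6 = 0 factors as (r - 3)(r - 2) = 0, so r = 3, 2.
Hence y_h = C1*exp(3*x) + C2*exp(2*x).
For the particular solution try y_p = A0 + A1*x. Substituting and matching coefficients of each power of x gives A0 = -11/9, A1 = -2/3, so y_p = -11/9 - 2*x/3.
General solution: y = -11/9 - 2*x/3 + C1*exp(3*x) + C2*exp(2*x).
Apply the initial conditions: y(0) = -11/9 + C1 + C2 = 4 and y'(0) = -2/3 + 2*C2 + 3*C1 = -4. Solving gives C1 = -124/9, C2 = 19.

y = -11/9 + 19*exp(2*x) - 124*exp(3*x)/9 - 2*x/3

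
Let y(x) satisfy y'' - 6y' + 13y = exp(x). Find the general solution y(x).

y = exp(x)/8 + C1*cos(2*x)*exp(3*x) + C2*exp(3*x)*sin(2*x)

Characteristic equation r² - 6r + 13 = 0 has discriminant (-6)² - 4·(13) = -16 < 0, so r = 3 ± 2i.
Hence y_h = C1*cos(2*x)*exp(3*x) + C2*exp(3*x)*sin(2*x).
Try y_p = A*exp(x). Substituting into the equation and dividing by exp(x) gives A = 1/8, so y_p = exp(x)/8.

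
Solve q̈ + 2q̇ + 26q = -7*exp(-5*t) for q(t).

q = -7*exp(-5*t)/41 + C1*cos(5*t)*exp(-t) + C2*exp(-t)*sin(5*t)

Characteristic equation r² + 2r + 26 = 0 has discriminant (2)² - 4·(26) = -100 < 0, so r = -1 ± 5i.
Hence q_h = C1*cos(5*t)*exp(-t) + C2*exp(-t)*sin(5*t).
Try q_p = A*exp(-5*t). Substituting into the equation and dividing by exp(-5*t) gives A = -7/41, so q_p = -7*exp(-5*t)/41.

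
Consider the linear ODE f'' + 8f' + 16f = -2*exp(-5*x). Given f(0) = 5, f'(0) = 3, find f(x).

Characteristic equation r² + 8r + 16 = 0 has discriminant (8)² - 4·(16) = 0, so r = -4 is a repeated root.
Hence f_h = (C1 + C2*x)*exp(-4*x).
Try f_p = A*exp(-5*x). Substituting into the equation and dividing by exp(-5*x) gives A = -2, so f_p = -2*exp(-5*x).
General solution: f = -2*exp(-5*x) + C1*exp(-4*x) + C2*x*exp(-4*x).
Apply the initial conditions: f(0) = -2 + C1 = 5 and f'(0) = 10 + C2 - 4*C1 = 3. Solving gives C1 = 7, C2 = 21.

f = -2*exp(-5*x) + 7*exp(-4*x) + 21*x*exp(-4*x)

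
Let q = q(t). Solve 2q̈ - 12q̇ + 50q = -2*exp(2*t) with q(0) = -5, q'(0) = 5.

q = -exp(2*t)/17 - 84*cos(4*t)*exp(3*t)/17 + 339*exp(3*t)*sin(4*t)/68

Divide through by 2: q'' - 6q' + 25q = -exp(2*t).
Characteristic equation r² - 6r + 25 = 0 has discriminant (-6)² - 4·(25) = -64 < 0, so r = 3 ± 4i.
Hence q_h = C1*cos(4*t)*exp(3*t) + C2*exp(3*t)*sin(4*t).
Try q_p = A*exp(2*t). Substituting into the equation and dividing by exp(2*t) gives A = -1/17, so q_p = -exp(2*t)/17.
General solution: q = -exp(2*t)/17 + C1*cos(4*t)*exp(3*t) + C2*exp(3*t)*sin(4*t).
Apply the initial conditions: q(0) = -1/17 + C1 = -5 and q'(0) = -2/17 + 3*C1 + 4*C2 = 5. Solving gives C1 = -84/17, C2 = 339/68.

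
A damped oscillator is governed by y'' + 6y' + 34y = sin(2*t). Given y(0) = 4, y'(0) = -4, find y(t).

Characteristic equation r² + 6r + 34 = 0 has discriminant (6)² - 4·(34) = -100 < 0, so r = -3 ± 5i.
Hence y_h = C1*cos(5*t)*exp(-3*t) + C2*exp(-3*t)*sin(5*t).
Try y_p = A*cos(2*t) + B*sin(2*t). Substituting and equating the coefficients of cos(2t) and sin(2t) gives A = -1/87, B = 5/174, so y_p = -cos(2*t)/87 + 5*sin(2*t)/174.
General solution: y = -cos(2*t)/87 + 5*sin(2*t)/174 + C1*cos(5*t)*exp(-3*t) + C2*exp(-3*t)*sin(5*t).
Apply the initial conditions: y(0) = -1/87 + C1 = 4 and y'(0) = 5/87 - 3*C1 + 5*C2 = -4. Solving gives C1 = 349/87, C2 = 694/435.

y = -cos(2*t)/87 + 5*sin(2*t)/174 + 349*cos(5*t)*exp(-3*t)/87 + 694*exp(-3*t)*sin(5*t)/435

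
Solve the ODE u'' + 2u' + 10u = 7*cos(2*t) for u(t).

u = 7*sin(2*t)/13 + 21*cos(2*t)/26 + C1*cos(3*t)*exp(-t) + C2*exp(-t)*sin(3*t)

Characteristic equation r² + 2r + 10 = 0 has discriminant (2)² - 4·(10) = -36 < 0, so r = -1 ± 3i.
Hence u_h = C1*cos(3*t)*exp(-t) + C2*exp(-t)*sin(3*t).
Try u_p = A*cos(2*t) + B*sin(2*t). Substituting and equating the coefficients of cos(2t) and sin(2t) gives A = 21/26, B = 7/13, so u_p = 7*sin(2*t)/13 + 21*cos(2*t)/26.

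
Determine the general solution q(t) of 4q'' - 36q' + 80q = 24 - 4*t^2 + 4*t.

q = 1229/4000 - t**2/20 + t/200 + C1*exp(5*t) + C2*exp(4*t)

Divide through by 4: q'' - 9q' + 20q = 6 + t - t^2.
Characteristic equation r² - 9r + 20 = 0 factors as (r - 5)(r - 4) = 0, so r = 5, 4.
Hence q_h = C1*exp(5*t) + C2*exp(4*t).
For the particular solution try q_p = A0 + A1*t + A2*t^2. Substituting and matching coefficients of each power of t gives A0 = 1229/4000, A1 = 1/200, A2 = -1/20, so q_p = 1229/4000 - t^2/20 + t/200.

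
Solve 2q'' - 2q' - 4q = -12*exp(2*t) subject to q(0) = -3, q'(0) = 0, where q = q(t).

q = -8*exp(-t)/3 - exp(2*t)/3 - 2*t*exp(2*t)

Divide through by 2: q'' - q' - 2q = -6*exp(2*t).
Characteristic equation r² - r - 2 = 0 factors as (r + 1)(r - 2) = 0, so r = -1, 2.
Hence q_h = C1*exp(-t) + C2*exp(2*t).
Since exp(2*t) solves the homogeneous equation (r = 2 is a root of multiplicity 1), multiply the trial by t. Try q_p = A*t*exp(2*t). Substituting into the equation and dividing by exp(2*t) gives A = -2, so q_p = -2*t*exp(2*t).
General solution: q = C1*exp(-t) + C2*exp(2*t) - 2*t*exp(2*t).
Apply the initial conditions: q(0) = C1 + C2 = -3 and q'(0) = -2 - C1 + 2*C2 = 0. Solving gives C1 = -8/3, C2 = -1/3.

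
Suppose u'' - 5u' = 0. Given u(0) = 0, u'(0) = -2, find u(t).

Characteristic equation r² - 5r = 0 factors as (r - 5)r = 0, so r = 5, 0.
Hence u_h = C1*exp(5*t) + C2.
Apply the initial conditions: u(0) = C1 + C2 = 0 and u'(0) = 5*C1 = -2. Solving gives C1 = -2/5, C2 = 2/5.

u = 2/5 - 2*exp(5*t)/5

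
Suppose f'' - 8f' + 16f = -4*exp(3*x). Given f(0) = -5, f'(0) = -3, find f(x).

Characteristic equation r² - 8r + 16 = 0 has discriminant (-8)² - 4·(16) = 0, so r = 4 is a repeated root.
Hence f_h = (C1 + C2*x)*exp(4*x).
Try f_p = A*exp(3*x). Substituting into the equation and dividing by exp(3*x) gives A = -4, so f_p = -4*exp(3*x).
General solution: f = -4*exp(3*x) + C1*exp(4*x) + C2*x*exp(4*x).
Apply the initial conditions: f(0) = -4 + C1 = -5 and f'(0) = -12 + C2 + 4*C1 = -3. Solving gives C1 = -1, C2 = 13.

f = -exp(4*x) - 4*exp(3*x) + 13*x*exp(4*x)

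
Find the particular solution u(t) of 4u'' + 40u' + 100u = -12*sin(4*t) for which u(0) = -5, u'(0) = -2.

Divide through by 4: u'' + 10u' + 25u = -3*sin(4*t).
Characteristic equation r² + 10r + 25 = 0 has discriminant (10)² - 4·(25) = 0, so r = -5 is a repeated root.
Hence u_h = (C1 + C2*t)*exp(-5*t).
Try u_p = A*cos(4*t) + B*sin(4*t). Substituting and equating the coefficients of cos(4t) and sin(4t) gives A = 120/1681, B = -27/1681, so u_p = -27*sin(4*t)/1681 + 120*cos(4*t)/1681.
General solution: u = -27*sin(4*t)/1681 + 120*cos(4*t)/1681 + C1*exp(-5*t) + C2*t*exp(-5*t).
Apply the initial conditions: u(0) = 120/1681 + C1 = -5 and u'(0) = -108/1681 + C2 - 5*C1 = -2. Solving gives C1 = -8525/1681, C2 = -1119/41.

u = -8525*exp(-5*t)/1681 - 27*sin(4*t)/1681 + 120*cos(4*t)/1681 - 1119*t*exp(-5*t)/41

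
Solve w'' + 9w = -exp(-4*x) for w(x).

Characteristic equation r² + 9 = 0 has discriminant (0)² - 4·(9) = -36 < 0, so r = ± 3i.
Hence w_h = C1*cos(3*x) + C2*sin(3*x).
Try w_p = A*exp(-4*x). Substituting into the equation and dividing by exp(-4*x) gives A = -1/25, so w_p = -exp(-4*x)/25.

w = -exp(-4*x)/25 + C1*cos(3*x) + C2*sin(3*x)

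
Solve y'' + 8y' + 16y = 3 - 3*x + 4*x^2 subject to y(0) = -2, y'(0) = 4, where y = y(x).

Characteristic equation r² + 8r + 16 = 0 has discriminant (8)² - 4·(16) = 0, so r = -4 is a repeated root.
Hence y_h = (C1 + C2*x)*exp(-4*x).
For the particular solution try y_p = A0 + A1*x + A2*x^2. Substituting and matching coefficients of each power of x gives A0 = 3/8, A1 = -7/16, A2 = 1/4, so y_p = 3/8 - 7*x/16 + x^2/4.
General solution: y = 3/8 - 7*x/16 + x^2/4 + C1*exp(-4*x) + C2*x*exp(-4*x).
Apply the initial conditions: y(0) = 3/8 + C1 = -2 and y'(0) = -7/16 + C2 - 4*C1 = 4. Solving gives C1 = -19/8, C2 = -81/16.

y = 3/8 - 19*exp(-4*x)/8 - 7*x/16 + x**2/4 - 81*x*exp(-4*x)/16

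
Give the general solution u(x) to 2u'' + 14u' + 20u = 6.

Divide through by 2: u'' + 7u' + 10u = 3.
Characteristic equation r² + 7r + 10 = 0 factors as (r + 5)(r + 2) = 0, so r = -5, -2.
Hence u_h = C1*exp(-5*x) + C2*exp(-2*x).
For the particular solution try u_p = A0. Substituting and matching coefficients of each power of x gives A0 = 3/10, so u_p = 3/10.

u = 3/10 + C1*exp(-5*x) + C2*exp(-2*x)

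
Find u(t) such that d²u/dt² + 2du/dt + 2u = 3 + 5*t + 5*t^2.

u = 3/2 - 5*t/2 + 5*t**2/2 + C1*cos(t)*exp(-t) + C2*exp(-t)*sin(t)

Characteristic equation r² + 2r + 2 = 0 has discriminant (2)² - 4·(2) = -4 < 0, so r = -1 ± i.
Hence u_h = C1*cos(t)*exp(-t) + C2*exp(-t)*sin(t).
For the particular solution try u_p = A0 + A1*t + A2*t^2. Substituting and matching coefficients of each power of t gives A0 = 3/2, A1 = -5/2, A2 = 5/2, so u_p = 3/2 - 5*t/2 + 5*t^2/2.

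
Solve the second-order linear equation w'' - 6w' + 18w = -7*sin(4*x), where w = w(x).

Characteristic equation r² - 6r + 18 = 0 has discriminant (-6)² - 4·(18) = -36 < 0, so r = 3 ± 3i.
Hence w_h = C1*cos(3*x)*exp(3*x) + C2*exp(3*x)*sin(3*x).
Try w_p = A*cos(4*x) + B*sin(4*x). Substituting and equating the coefficients of cos(4x) and sin(4x) gives A = -42/145, B = -7/290, so w_p = -42*cos(4*x)/145 - 7*sin(4*x)/290.

w = -42*cos(4*x)/145 - 7*sin(4*x)/290 + C1*cos(3*x)*exp(3*x) + C2*exp(3*x)*sin(3*x)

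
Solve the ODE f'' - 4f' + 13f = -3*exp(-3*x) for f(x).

Characteristic equation r² - 4r + 13 = 0 has discriminant (-4)² - 4·(13) = -36 < 0, so r = 2 ± 3i.
Hence f_h = C1*cos(3*x)*exp(2*x) + C2*exp(2*x)*sin(3*x).
Try f_p = A*exp(-3*x). Substituting into the equation and dividing by exp(-3*x) gives A = -3/34, so f_p = -3*exp(-3*x)/34.

f = -3*exp(-3*x)/34 + C1*cos(3*x)*exp(2*x) + C2*exp(2*x)*sin(3*x)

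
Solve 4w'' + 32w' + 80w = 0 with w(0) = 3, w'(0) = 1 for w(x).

w = 3*cos(2*x)*exp(-4*x) + 13*exp(-4*x)*sin(2*x)/2

Divide through by 4: w'' + 8w' + 20w = 0.
Characteristic equation r² + 8r + 20 = 0 has discriminant (8)² - 4·(20) = -16 < 0, so r = -4 ± 2i.
Hence w_h = C1*cos(2*x)*exp(-4*x) + C2*exp(-4*x)*sin(2*x).
Apply the initial conditions: w(0) = C1 = 3 and w'(0) = -4*C1 + 2*C2 = 1. Solving gives C1 = 3, C2 = 13/2.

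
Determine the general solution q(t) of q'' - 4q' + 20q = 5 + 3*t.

Characteristic equation r² - 4r + 20 = 0 has discriminant (-4)² - 4·(20) = -64 < 0, so r = 2 ± 4i.
Hence q_h = C1*cos(4*t)*exp(2*t) + C2*exp(2*t)*sin(4*t).
For the particular solution try q_p = A0 + A1*t. Substituting and matching coefficients of each power of t gives A0 = 7/25, A1 = 3/20, so q_p = 7/25 + 3*t/20.

q = 7/25 + 3*t/20 + C1*cos(4*t)*exp(2*t) + C2*exp(2*t)*sin(4*t)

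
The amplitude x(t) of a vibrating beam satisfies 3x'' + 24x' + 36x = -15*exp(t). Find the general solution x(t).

x = -5*exp(t)/21 + C1*exp(-2*t) + C2*exp(-6*t)

Divide through by 3: x'' + 8x' + 12x = -5*exp(t).
Characteristic equation r² + 8r + 12 = 0 factors as (r + 2)(r + 6) = 0, so r = -2, -6.
Hence x_h = C1*exp(-2*t) + C2*exp(-6*t).
Try x_p = A*exp(t). Substituting into the equation and dividing by exp(t) gives A = -5/21, so x_p = -5*exp(t)/21.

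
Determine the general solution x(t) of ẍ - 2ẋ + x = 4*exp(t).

x = C1*exp(t) + 2*t**2*exp(t) + C2*t*exp(t)

Characteristic equation r² - 2r + 1 = 0 has discriminant (-2)² - 4·(1) = 0, so r = 1 is a repeated root.
Hence x_h = (C1 + C2*t)*exp(t).
Since exp(t) solves the homogeneous equation (r = 1 is a root of multiplicity 2), multiply the trial by t^2. Try x_p = A*t^2*exp(t). Substituting into the equation and dividing by exp(t) gives A = 2, so x_p = 2*t^2*exp(t).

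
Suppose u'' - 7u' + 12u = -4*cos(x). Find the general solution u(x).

Characteristic equation r² - 7r + 12 = 0 factors as (r - 4)(r - 3) = 0, so r = 4, 3.
Hence u_h = C1*exp(4*x) + C2*exp(3*x).
Try u_p = A*cos(x) + B*sin(x). Substituting and equating the coefficients of cos(x) and sin(x) gives A = -22/85, B = 14/85, so u_p = -22*cos(x)/85 + 14*sin(x)/85.

u = -22*cos(x)/85 + 14*sin(x)/85 + C1*exp(4*x) + C2*exp(3*x)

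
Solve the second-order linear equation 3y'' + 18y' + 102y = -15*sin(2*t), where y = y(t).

y = -25*sin(2*t)/174 + 5*cos(2*t)/87 + C1*cos(5*t)*exp(-3*t) + C2*exp(-3*t)*sin(5*t)

Divide through by 3: y'' + 6y' + 34y = -5*sin(2*t).
Characteristic equation r² + 6r + 34 = 0 has discriminant (6)² - 4·(34) = -100 < 0, so r = -3 ± 5i.
Hence y_h = C1*cos(5*t)*exp(-3*t) + C2*exp(-3*t)*sin(5*t).
Try y_p = A*cos(2*t) + B*sin(2*t). Substituting and equating the coefficients of cos(2t) and sin(2t) gives A = 5/87, B = -25/174, so y_p = -25*sin(2*t)/174 + 5*cos(2*t)/87.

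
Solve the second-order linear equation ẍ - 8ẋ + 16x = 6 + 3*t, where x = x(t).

x = 15/32 + 3*t/16 + C1*exp(4*t) + C2*t*exp(4*t)

Characteristic equation r² - 8r + 16 = 0 has discriminant (-8)² - 4·(16) = 0, so r = 4 is a repeated root.
Hence x_h = (C1 + C2*t)*exp(4*t).
For the particular solution try x_p = A0 + A1*t. Substituting and matching coefficients of each power of t gives A0 = 15/32, A1 = 3/16, so x_p = 15/32 + 3*t/16.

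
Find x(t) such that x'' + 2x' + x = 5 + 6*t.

Characteristic equation r² + 2r + 1 = 0 has discriminant (2)² - 4·(1) = 0, so r = -1 is a repeated root.
Hence x_h = (C1 + C2*t)*exp(-t).
For the particular solution try x_p = A0 + A1*t. Substituting and matching coefficients of each power of t gives A0 = -7, A1 = 6, so x_p = -7 + 6*t.

x = -7 + 6*t + C1*exp(-t) + C2*t*exp(-t)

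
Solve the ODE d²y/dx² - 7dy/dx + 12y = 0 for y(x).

Characteristic equation r² - 7r + 12 = 0 factors as (r - 3)(r - 4) = 0, so r = 3, 4.
Hence y_h = C1*exp(3*x) + C2*exp(4*x).

y = C1*exp(3*x) + C2*exp(4*x)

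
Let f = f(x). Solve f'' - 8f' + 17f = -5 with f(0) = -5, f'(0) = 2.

Characteristic equation r² - 8r + 17 = 0 has discriminant (-8)² - 4·(17) = -4 < 0, so r = 4 ± i.
Hence f_h = C1*cos(x)*exp(4*x) + C2*exp(4*x)*sin(x).
For the particular solution try f_p = A0. Substituting and matching coefficients of each power of x gives A0 = -5/17, so f_p = -5/17.
General solution: f = -5/17 + C1*cos(x)*exp(4*x) + C2*exp(4*x)*sin(x).
Apply the initial conditions: f(0) = -5/17 + C1 = -5 and f'(0) = C2 + 4*C1 = 2. Solving gives C1 = -80/17, C2 = 354/17.

f = -5/17 - 80*cos(x)*exp(4*x)/17 + 354*exp(4*x)*sin(x)/17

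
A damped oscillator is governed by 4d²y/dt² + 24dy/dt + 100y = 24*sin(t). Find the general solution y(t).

y = -cos(t)/17 + 4*sin(t)/17 + C1*cos(4*t)*exp(-3*t) + C2*exp(-3*t)*sin(4*t)

Divide through by 4: y'' + 6y' + 25y = 6*sin(t).
Characteristic equation r² + 6r + 25 = 0 has discriminant (6)² - 4·(25) = -64 < 0, so r = -3 ± 4i.
Hence y_h = C1*cos(4*t)*exp(-3*t) + C2*exp(-3*t)*sin(4*t).
Try y_p = A*cos(t) + B*sin(t). Substituting and equating the coefficients of cos(t) and sin(t) gives A = -1/17, B = 4/17, so y_p = -cos(t)/17 + 4*sin(t)/17.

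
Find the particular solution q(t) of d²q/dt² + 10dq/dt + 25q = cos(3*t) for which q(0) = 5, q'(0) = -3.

q = 4*cos(3*t)/289 + 15*sin(3*t)/578 + 1441*exp(-5*t)/289 + 743*t*exp(-5*t)/34

Characteristic equation r² + 10r + 25 = 0 has discriminant (10)² - 4·(25) = 0, so r = -5 is a repeated root.
Hence q_h = (C1 + C2*t)*exp(-5*t).
Try q_p = A*cos(3*t) + B*sin(3*t). Substituting and equating the coefficients of cos(3t) and sin(3t) gives A = 4/289, B = 15/578, so q_p = 4*cos(3*t)/289 + 15*sin(3*t)/578.
General solution: q = 4*cos(3*t)/289 + 15*sin(3*t)/578 + C1*exp(-5*t) + C2*t*exp(-5*t).
Apply the initial conditions: q(0) = 4/289 + C1 = 5 and q'(0) = 45/578 + C2 - 5*C1 = -3. Solving gives C1 = 1441/289, C2 = 743/34.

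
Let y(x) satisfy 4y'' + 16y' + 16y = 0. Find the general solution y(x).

y = C1*exp(-2*x) + C2*x*exp(-2*x)

Divide through by 4: y'' + 4y' + 4y = 0.
Characteristic equation r² + 4r + 4 = 0 has discriminant (4)² - 4·(4) = 0, so r = -2 is a repeated root.
Hence y_h = (C1 + C2*x)*exp(-2*x).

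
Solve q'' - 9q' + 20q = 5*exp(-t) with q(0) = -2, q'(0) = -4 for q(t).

q = -7*exp(4*t) + exp(-t)/6 + 29*exp(5*t)/6

Characteristic equation r² - 9r + 20 = 0 factors as (r - 5)(r - 4) = 0, so r = 5, 4.
Hence q_h = C1*exp(5*t) + C2*exp(4*t).
Try q_p = A*exp(-t). Substituting into the equation and dividing by exp(-t) gives A = 1/6, so q_p = exp(-t)/6.
General solution: q = exp(-t)/6 + C1*exp(5*t) + C2*exp(4*t).
Apply the initial conditions: q(0) = 1/6 + C1 + C2 = -2 and q'(0) = -1/6 + 4*C2 + 5*C1 = -4. Solving gives C1 = 29/6, C2 = -7.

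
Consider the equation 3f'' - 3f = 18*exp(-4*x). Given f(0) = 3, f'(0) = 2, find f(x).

f = -exp(-x)/2 + 2*exp(-4*x)/5 + 31*exp(x)/10

Divide through by 3: f'' - f = 6*exp(-4*x).
Characteristic equation r² - 1 = 0 factors as (r - 1)(r + 1) = 0, so r = 1, -1.
Hence f_h = C1*exp(x) + C2*exp(-x).
Try f_p = A*exp(-4*x). Substituting into the equation and dividing by exp(-4*x) gives A = 2/5, so f_p = 2*exp(-4*x)/5.
General solution: f = 2*exp(-4*x)/5 + C1*exp(x) + C2*exp(-x).
Apply the initial conditions: f(0) = 2/5 + C1 + C2 = 3 and f'(0) = -8/5 + C1 - C2 = 2. Solving gives C1 = 31/10, C2 = -1/2.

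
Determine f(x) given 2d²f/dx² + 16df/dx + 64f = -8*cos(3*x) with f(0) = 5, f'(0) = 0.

f = -96*sin(3*x)/1105 - 92*cos(3*x)/1105 + 5617*cos(4*x)*exp(-4*x)/1105 + 5689*exp(-4*x)*sin(4*x)/1105

Divide through by 2: f'' + 8f' + 32f = -4*cos(3*x).
Characteristic equation r² + 8r + 32 = 0 has discriminant (8)² - 4·(32) = -64 < 0, so r = -4 ± 4i.
Hence f_h = C1*cos(4*x)*exp(-4*x) + C2*exp(-4*x)*sin(4*x).
Try f_p = A*cos(3*x) + B*sin(3*x). Substituting and equating the coefficients of cos(3x) and sin(3x) gives A = -92/1105, B = -96/1105, so f_p = -96*sin(3*x)/1105 - 92*cos(3*x)/1105.
General solution: f = -96*sin(3*x)/1105 - 92*cos(3*x)/1105 + C1*cos(4*x)*exp(-4*x) + C2*exp(-4*x)*sin(4*x).
Apply the initial conditions: f(0) = -92/1105 + C1 = 5 and f'(0) = -288/1105 - 4*C1 + 4*C2 = 0. Solving gives C1 = 5617/1105, C2 = 5689/1105.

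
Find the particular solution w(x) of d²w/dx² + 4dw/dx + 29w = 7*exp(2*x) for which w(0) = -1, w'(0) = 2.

Characteristic equation r² + 4r + 29 = 0 has discriminant (4)² - 4·(29) = -100 < 0, so r = -2 ± 5i.
Hence w_h = C1*cos(5*x)*exp(-2*x) + C2*exp(-2*x)*sin(5*x).
Try w_p = A*exp(2*x). Substituting into the equation and dividing by exp(2*x) gives A = 7/41, so w_p = 7*exp(2*x)/41.
General solution: w = 7*exp(2*x)/41 + C1*cos(5*x)*exp(-2*x) + C2*exp(-2*x)*sin(5*x).
Apply the initial conditions: w(0) = 7/41 + C1 = -1 and w'(0) = 14/41 - 2*C1 + 5*C2 = 2. Solving gives C1 = -48/41, C2 = -28/205.

w = 7*exp(2*x)/41 - 48*cos(5*x)*exp(-2*x)/41 - 28*exp(-2*x)*sin(5*x)/205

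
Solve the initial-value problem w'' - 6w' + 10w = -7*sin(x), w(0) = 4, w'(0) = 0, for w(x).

w = -14*cos(x)/39 - 7*sin(x)/13 - 163*exp(3*x)*sin(x)/13 + 170*cos(x)*exp(3*x)/39

Characteristic equation r² - 6r + 10 = 0 has discriminant (-6)² - 4·(10) = -4 < 0, so r = 3 ± i.
Hence w_h = C1*cos(x)*exp(3*x) + C2*exp(3*x)*sin(x).
Try w_p = A*cos(x) + B*sin(x). Substituting and equating the coefficients of cos(x) and sin(x) gives A = -14/39, B = -7/13, so w_p = -14*cos(x)/39 - 7*sin(x)/13.
General solution: w = -14*cos(x)/39 - 7*sin(x)/13 + C1*cos(x)*exp(3*x) + C2*exp(3*x)*sin(x).
Apply the initial conditions: w(0) = -14/39 + C1 = 4 and w'(0) = -7/13 + C2 + 3*C1 = 0. Solving gives C1 = 170/39, C2 = -163/13.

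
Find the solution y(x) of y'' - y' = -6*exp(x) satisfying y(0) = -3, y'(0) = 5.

Characteristic equation r² - r = 0 factors as (r - 1)r = 0, so r = 1, 0.
Hence y_h = C1*exp(x) + C2.
Since exp(x) solves the homogeneous equation (r = 1 is a root of multiplicity 1), multiply the trial by x. Try y_p = A*x*exp(x). Substituting into the equation and dividing by exp(x) gives A = -6, so y_p = -6*x*exp(x).
General solution: y = C2 + C1*exp(x) - 6*x*exp(x).
Apply the initial conditions: y(0) = C1 + C2 = -3 and y'(0) = -6 + C1 = 5. Solving gives C1 = 11, C2 = -14.

y = -14 + 11*exp(x) - 6*x*exp(x)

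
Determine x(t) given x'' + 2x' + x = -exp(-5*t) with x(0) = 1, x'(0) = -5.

Characteristic equation r² + 2r + 1 = 0 has discriminant (2)² - 4·(1) = 0, so r = -1 is a repeated root.
Hence x_h = (C1 + C2*t)*exp(-t).
Try x_p = A*exp(-5*t). Substituting into the equation and dividing by exp(-5*t) gives A = -1/16, so x_p = -exp(-5*t)/16.
General solution: x = -exp(-5*t)/16 + C1*exp(-t) + C2*t*exp(-t).
Apply the initial conditions: x(0) = -1/16 + C1 = 1 and x'(0) = 5/16 + C2 - C1 = -5. Solving gives C1 = 17/16, C2 = -17/4.

x = -exp(-5*t)/16 + 17*exp(-t)/16 - 17*t*exp(-t)/4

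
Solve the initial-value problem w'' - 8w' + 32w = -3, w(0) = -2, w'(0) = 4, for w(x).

Characteristic equation r² - 8r + 32 = 0 has discriminant (-8)² - 4·(32) = -64 < 0, so r = 4 ± 4i.
Hence w_h = C1*cos(4*x)*exp(4*x) + C2*exp(4*x)*sin(4*x).
For the particular solution try w_p = A0. Substituting and matching coefficients of each power of x gives A0 = -3/32, so w_p = -3/32.
General solution: w = -3/32 + C1*cos(4*x)*exp(4*x) + C2*exp(4*x)*sin(4*x).
Apply the initial conditions: w(0) = -3/32 + C1 = -2 and w'(0) = 4*C1 + 4*C2 = 4. Solving gives C1 = -61/32, C2 = 93/32.

w = -3/32 - 61*cos(4*x)*exp(4*x)/32 + 93*exp(4*x)*sin(4*x)/32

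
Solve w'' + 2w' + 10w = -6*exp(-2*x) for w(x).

w = -3*exp(-2*x)/5 + C1*cos(3*x)*exp(-x) + C2*exp(-x)*sin(3*x)

Characteristic equation r² + 2r + 10 = 0 has discriminant (2)² - 4·(10) = -36 < 0, so r = -1 ± 3i.
Hence w_h = C1*cos(3*x)*exp(-x) + C2*exp(-x)*sin(3*x).
Try w_p = A*exp(-2*x). Substituting into the equation and dividing by exp(-2*x) gives A = -3/5, so w_p = -3*exp(-2*x)/5.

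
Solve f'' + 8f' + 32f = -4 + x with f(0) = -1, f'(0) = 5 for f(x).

f = -17/128 + x/32 - 111*cos(4*x)*exp(-4*x)/128 + 3*exp(-4*x)*sin(4*x)/8

Characteristic equation r² + 8r + 32 = 0 has discriminant (8)² - 4·(32) = -64 < 0, so r = -4 ± 4i.
Hence f_h = C1*cos(4*x)*exp(-4*x) + C2*exp(-4*x)*sin(4*x).
For the particular solution try f_p = A0 + A1*x. Substituting and matching coefficients of each power of x gives A0 = -17/128, A1 = 1/32, so f_p = -17/128 + x/32.
General solution: f = -17/128 + x/32 + C1*cos(4*x)*exp(-4*x) + C2*exp(-4*x)*sin(4*x).
Apply the initial conditions: f(0) = -17/128 + C1 = -1 and f'(0) = 1/32 - 4*C1 + 4*C2 = 5. Solving gives C1 = -111/128, C2 = 3/8.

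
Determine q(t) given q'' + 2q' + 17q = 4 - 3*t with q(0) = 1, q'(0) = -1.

Characteristic equation r² + 2r + 17 = 0 has discriminant (2)² - 4·(17) = -64 < 0, so r = -1 ± 4i.
Hence q_h = C1*cos(4*t)*exp(-t) + C2*exp(-t)*sin(4*t).
For the particular solution try q_p = A0 + A1*t. Substituting and matching coefficients of each power of t gives A0 = 74/289, A1 = -3/17, so q_p = 74/289 - 3*t/17.
General solution: q = 74/289 - 3*t/17 + C1*cos(4*t)*exp(-t) + C2*exp(-t)*sin(4*t).
Apply the initial conditions: q(0) = 74/289 + C1 = 1 and q'(0) = -3/17 - C1 + 4*C2 = -1. Solving gives C1 = 215/289, C2 = -23/1156.

q = 74/289 - 3*t/17 - 23*exp(-t)*sin(4*t)/1156 + 215*cos(4*t)*exp(-t)/289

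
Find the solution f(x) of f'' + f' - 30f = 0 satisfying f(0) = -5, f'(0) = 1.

Characteristic equation r² + r - 30 = 0 factors as (r + 6)(r - 5) = 0, so r = -6, 5.
Hence f_h = C1*exp(-6*x) + C2*exp(5*x).
Apply the initial conditions: f(0) = C1 + C2 = -5 and f'(0) = -6*C1 + 5*C2 = 1. Solving gives C1 = -26/11, C2 = -29/11.

f = -29*exp(5*x)/11 - 26*exp(-6*x)/11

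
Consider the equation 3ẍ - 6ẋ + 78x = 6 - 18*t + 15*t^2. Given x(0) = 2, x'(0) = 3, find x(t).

Divide through by 3: x'' - 2x' + 26x = 2 - 6*t + 5*t^2.
Characteristic equation r² - 2r + 26 = 0 has discriminant (-2)² - 4·(26) = -100 < 0, so r = 1 ± 5i.
Hence x_h = C1*cos(5*t)*exp(t) + C2*exp(t)*sin(5*t).
For the particular solution try x_p = A0 + A1*t + A2*t^2. Substituting and matching coefficients of each power of t gives A0 = 205/4394, A1 = -34/169, A2 = 5/26, so x_p = 205/4394 - 34*t/169 + 5*t^2/26.
General solution: x = 205/4394 - 34*t/169 + 5*t^2/26 + C1*cos(5*t)*exp(t) + C2*exp(t)*sin(5*t).
Apply the initial conditions: x(0) = 205/4394 + C1 = 2 and x'(0) = -34/169 + C1 + 5*C2 = 3. Solving gives C1 = 8583/4394, C2 = 5483/21970.

x = 205/4394 - 34*t/169 + 5*t**2/26 + 5483*exp(t)*sin(5*t)/21970 + 8583*cos(5*t)*exp(t)/4394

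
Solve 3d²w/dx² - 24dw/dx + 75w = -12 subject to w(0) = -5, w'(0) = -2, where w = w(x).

Divide through by 3: w'' - 8w' + 25w = -4.
Characteristic equation r² - 8r + 25 = 0 has discriminant (-8)² - 4·(25) = -36 < 0, so r = 4 ± 3i.
Hence w_h = C1*cos(3*x)*exp(4*x) + C2*exp(4*x)*sin(3*x).
For the particular solution try w_p = A0. Substituting and matching coefficients of each power of x gives A0 = -4/25, so w_p = -4/25.
General solution: w = -4/25 + C1*cos(3*x)*exp(4*x) + C2*exp(4*x)*sin(3*x).
Apply the initial conditions: w(0) = -4/25 + C1 = -5 and w'(0) = 3*C2 + 4*C1 = -2. Solving gives C1 = -121/25, C2 = 434/75.

w = -4/25 - 121*cos(3*x)*exp(4*x)/25 + 434*exp(4*x)*sin(3*x)/75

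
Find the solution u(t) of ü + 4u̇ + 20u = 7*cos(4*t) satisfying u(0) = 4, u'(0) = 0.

Characteristic equation r² + 4r + 20 = 0 has discriminant (4)² - 4·(20) = -64 < 0, so r = -2 ± 4i.
Hence u_h = C1*cos(4*t)*exp(-2*t) + C2*exp(-2*t)*sin(4*t).
Try u_p = A*cos(4*t) + B*sin(4*t). Substituting and equating the coefficients of cos(4t) and sin(4t) gives A = 7/68, B = 7/17, so u_p = 7*sin(4*t)/17 + 7*cos(4*t)/68.
General solution: u = 7*sin(4*t)/17 + 7*cos(4*t)/68 + C1*cos(4*t)*exp(-2*t) + C2*exp(-2*t)*sin(4*t).
Apply the initial conditions: u(0) = 7/68 + C1 = 4 and u'(0) = 28/17 - 2*C1 + 4*C2 = 0. Solving gives C1 = 265/68, C2 = 209/136.

u = 7*sin(4*t)/17 + 7*cos(4*t)/68 + 209*exp(-2*t)*sin(4*t)/136 + 265*cos(4*t)*exp(-2*t)/68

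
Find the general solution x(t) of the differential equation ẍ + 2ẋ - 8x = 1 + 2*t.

x = -3/16 - t/4 + C1*exp(2*t) + C2*exp(-4*t)

Characteristic equation r² + 2r - 8 = 0 factors as (r - 2)(r + 4) = 0, so r = 2, -4.
Hence x_h = C1*exp(2*t) + C2*exp(-4*t).
For the particular solution try x_p = A0 + A1*t. Substituting and matching coefficients of each power of t gives A0 = -3/16, A1 = -1/4, so x_p = -3/16 - t/4.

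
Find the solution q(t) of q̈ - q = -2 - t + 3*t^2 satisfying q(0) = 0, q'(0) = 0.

Characteristic equation r² - 1 = 0 factors as (r - 1)(r + 1) = 0, so r = 1, -1.
Hence q_h = C1*exp(t) + C2*exp(-t).
For the particular solution try q_p = A0 + A1*t + A2*t^2. Substituting and matching coefficients of each power of t gives A0 = -4, A1 = 1, A2 = -3, so q_p = -4 + t - 3*t^2.
General solution: q = -4 + t - 3*t^2 + C1*exp(t) + C2*exp(-t).
Apply the initial conditions: q(0) = -4 + C1 + C2 = 0 and q'(0) = 1 + C1 - C2 = 0. Solving gives C1 = 3/2, C2 = 5/2.

q = -4 + t - 3*t**2 + 3*exp(t)/2 + 5*exp(-t)/2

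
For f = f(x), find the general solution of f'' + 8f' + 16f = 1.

f = 1/16 + C1*exp(-4*x) + C2*x*exp(-4*x)

Characteristic equation r² + 8r + 16 = 0 has discriminant (8)² - 4·(16) = 0, so r = -4 is a repeated root.
Hence f_h = (C1 + C2*x)*exp(-4*x).
For the particular solution try f_p = A0. Substituting and matching coefficients of each power of x gives A0 = 1/16, so f_p = 1/16.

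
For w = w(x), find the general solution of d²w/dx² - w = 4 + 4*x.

Characteristic equation r² - 1 = 0 factors as (r - 1)(r + 1) = 0, so r = 1, -1.
Hence w_h = C1*exp(x) + C2*exp(-x).
For the particular solution try w_p = A0 + A1*x. Substituting and matching coefficients of each power of x gives A0 = -4, A1 = -4, so w_p = -4 - 4*x.

w = -4 - 4*x + C1*exp(x) + C2*exp(-x)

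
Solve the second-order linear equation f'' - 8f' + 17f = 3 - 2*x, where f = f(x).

Characteristic equation r² - 8r + 17 = 0 has discriminant (-8)² - 4·(17) = -4 < 0, so r = 4 ± i.
Hence f_h = C1*cos(x)*exp(4*x) + C2*exp(4*x)*sin(x).
For the particular solution try f_p = A0 + A1*x. Substituting and matching coefficients of each power of x gives A0 = 35/289, A1 = -2/17, so f_p = 35/289 - 2*x/17.

f = 35/289 - 2*x/17 + C1*cos(x)*exp(4*x) + C2*exp(4*x)*sin(x)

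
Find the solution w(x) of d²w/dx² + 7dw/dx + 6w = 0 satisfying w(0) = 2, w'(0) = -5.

w = 3*exp(-6*x)/5 + 7*exp(-x)/5

Characteristic equation r² + 7r + 6 = 0 factors as (r + 1)(r + 6) = 0, so r = -1, -6.
Hence w_h = C1*exp(-x) + C2*exp(-6*x).
Apply the initial conditions: w(0) = C1 + C2 = 2 and w'(0) = -C1 - 6*C2 = -5. Solving gives C1 = 7/5, C2 = 3/5.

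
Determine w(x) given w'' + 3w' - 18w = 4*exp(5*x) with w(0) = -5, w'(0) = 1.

Characteristic equation r² + 3r - 18 = 0 factors as (r - 3)(r + 6) = 0, so r = 3, -6.
Hence w_h = C1*exp(3*x) + C2*exp(-6*x).
Try w_p = A*exp(5*x). Substituting into the equation and dividing by exp(5*x) gives A = 2/11, so w_p = 2*exp(5*x)/11.
General solution: w = 2*exp(5*x)/11 + C1*exp(3*x) + C2*exp(-6*x).
Apply the initial conditions: w(0) = 2/11 + C1 + C2 = -5 and w'(0) = 10/11 - 6*C2 + 3*C1 = 1. Solving gives C1 = -31/9, C2 = -172/99.

w = -172*exp(-6*x)/99 - 31*exp(3*x)/9 + 2*exp(5*x)/11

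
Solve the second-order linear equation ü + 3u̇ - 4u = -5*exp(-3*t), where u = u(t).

Characteristic equation r² + 3r - 4 = 0 factors as (r + 4)(r - 1) = 0, so r = -4, 1.
Hence u_h = C1*exp(-4*t) + C2*exp(t).
Try u_p = A*exp(-3*t). Substituting into the equation and dividing by exp(-3*t) gives A = 5/4, so u_p = 5*exp(-3*t)/4.

u = 5*exp(-3*t)/4 + C1*exp(-4*t) + C2*exp(t)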